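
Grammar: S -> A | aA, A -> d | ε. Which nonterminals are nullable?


A nonterminal is nullable iff some alternative derives ε (directly, or every symbol in it is nullable)
Nullable: {A, S}


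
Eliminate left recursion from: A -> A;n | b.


Left-recursive alternatives: A;n; non-recursive: b
Introduce A': A -> bA', A' -> ;nA' | ε


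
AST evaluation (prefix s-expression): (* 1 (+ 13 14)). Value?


Evaluate inner: (+ 13 14) = 27
Evaluate root: (* 1 27) = 27
Result: 27


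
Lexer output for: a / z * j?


Scan left to right, longest-match per lexeme
Tokens: ID(a), OP(/), ID(z), OP(*), ID(j)


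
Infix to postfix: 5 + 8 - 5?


Left to right (same or higher precedence on left)
Postfix: 5 8 + 5 -


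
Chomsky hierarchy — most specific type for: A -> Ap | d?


Left-linear: every RHS is a terminal or one nonterminal followed by a terminal
Classification: Type 3 (Regular)


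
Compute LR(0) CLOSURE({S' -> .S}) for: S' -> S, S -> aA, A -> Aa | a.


Start: S' -> .S
For each item with dot before a nonterminal B, add B -> .γ for every B-production
Closure: [S' -> .S, S -> .aA]


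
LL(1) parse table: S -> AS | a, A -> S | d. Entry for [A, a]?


For [A, a]: 'a' ∈ FIRST(S)
Entry: A -> S


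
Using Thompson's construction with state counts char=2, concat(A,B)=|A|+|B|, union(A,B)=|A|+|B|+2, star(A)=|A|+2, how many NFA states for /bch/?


Syntax tree has 3 char leaf(s), 0 union(s), 0 star(s)
chars contribute 3×2 = 6; each union adds +2; each star adds +2
Total: 6 + 0 + 0 = 6 states


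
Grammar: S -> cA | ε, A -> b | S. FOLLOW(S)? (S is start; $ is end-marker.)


$ ∈ FOLLOW(S). For each A -> αBβ: add FIRST(β)\{ε} to FOLLOW(B); if β nullable, add FOLLOW(A).
FOLLOW(S) = {$}


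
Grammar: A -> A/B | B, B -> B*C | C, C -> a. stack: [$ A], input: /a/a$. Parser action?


shift '/' to continue A -> A/B
Action: shift


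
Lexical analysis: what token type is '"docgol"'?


Pattern: double-quoted sequence
Type: STRING_LITERAL


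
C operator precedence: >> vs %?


'%' is multiplicative (level 10); '>>' is shift (level 8)
Higher level binds tighter
'%' has higher precedence than '>>'


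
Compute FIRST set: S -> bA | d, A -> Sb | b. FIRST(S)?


Per alternative of S: FIRST(bA) = {b}; FIRST(d) = {d}
FIRST(S) = {b, d}


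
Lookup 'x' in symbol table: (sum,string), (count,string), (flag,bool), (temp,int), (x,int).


Lookup 'x' → type int


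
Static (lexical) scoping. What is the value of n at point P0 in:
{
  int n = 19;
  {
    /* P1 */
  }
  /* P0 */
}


n declared in the same block as P0
n = 19


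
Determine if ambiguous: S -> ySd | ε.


balanced y^n…d^n: each string has a unique parse
Unambiguous


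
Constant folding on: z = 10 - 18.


10 - 18 = -8 at compile time
Optimized: z = -8


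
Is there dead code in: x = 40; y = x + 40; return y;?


x is read by y's definition; y is returned
No dead code


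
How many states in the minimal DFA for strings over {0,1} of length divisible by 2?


Track length mod 2: states 0..1, accept at 0
Minimal DFA: 2 states


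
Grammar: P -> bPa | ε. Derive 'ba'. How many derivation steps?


Derivation: P => bPa => ba
Steps: 2


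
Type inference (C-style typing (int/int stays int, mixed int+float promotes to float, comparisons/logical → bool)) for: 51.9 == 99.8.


Operand types: float == float
Rule: comparison yields bool
Result type: bool


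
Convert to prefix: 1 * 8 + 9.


left-to-right (same/higher precedence on left): tree is (+ (* 1 8) 9)
Prefix: + * 1 8 9


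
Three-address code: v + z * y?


Break into single-operator statements:
t1 = z * y
t2 = v + t1


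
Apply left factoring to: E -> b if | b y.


Common prefix: 'b'
Factored: E -> b E', E' -> if | y


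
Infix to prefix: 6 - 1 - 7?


left-to-right (same/higher precedence on left): tree is (- (- 6 1) 7)
Prefix: - - 6 1 7


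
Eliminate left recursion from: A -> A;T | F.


Left-recursive alternatives: A;T; non-recursive: F
Introduce A': A -> FA', A' -> ;TA' | ε


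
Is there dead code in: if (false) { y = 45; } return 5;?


condition is constant false, so the whole block is unreachable
Dead: 'if (false) { y = 45; }'


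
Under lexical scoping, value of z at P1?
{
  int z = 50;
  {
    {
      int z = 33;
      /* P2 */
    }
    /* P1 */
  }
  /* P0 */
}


P1's block does not declare z; resolves to the enclosing declaration at depth 0
z = 50


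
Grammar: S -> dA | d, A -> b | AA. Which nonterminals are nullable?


A nonterminal is nullable iff some alternative derives ε (directly, or every symbol in it is nullable)
Nullable: {}


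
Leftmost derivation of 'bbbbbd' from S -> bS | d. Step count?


Derivation: S => bS => bbS => bbbS => bbbbS => bbbbbS => bbbbbd
Steps: 6


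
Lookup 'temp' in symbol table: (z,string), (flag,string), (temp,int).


Lookup 'temp' → type int


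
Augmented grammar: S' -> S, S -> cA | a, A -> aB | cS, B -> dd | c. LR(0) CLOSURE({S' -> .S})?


Start: S' -> .S
For each item with dot before a nonterminal B, add B -> .γ for every B-production
Closure: [S' -> .S, S -> .cA, S -> .a]


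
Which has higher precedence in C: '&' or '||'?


'&' is bitwise AND (level 5); '||' is logical OR (level 1)
Higher level binds tighter
'&' has higher precedence than '||'


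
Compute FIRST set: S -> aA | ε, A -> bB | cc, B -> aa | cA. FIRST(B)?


Per alternative of B: FIRST(aa) = {a}; FIRST(cA) = {c}
FIRST(B) = {a, c}


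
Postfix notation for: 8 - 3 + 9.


Left to right (same or higher precedence on left)
Postfix: 8 3 - 9 +


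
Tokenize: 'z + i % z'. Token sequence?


Scan left to right, longest-match per lexeme
Tokens: ID(z), OP(+), ID(i), OP(%), ID(z)


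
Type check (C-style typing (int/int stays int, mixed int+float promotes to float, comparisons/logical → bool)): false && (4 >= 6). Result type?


Operand types: bool && bool
Rule: logical operators take bool operands and yield bool
Result type: bool


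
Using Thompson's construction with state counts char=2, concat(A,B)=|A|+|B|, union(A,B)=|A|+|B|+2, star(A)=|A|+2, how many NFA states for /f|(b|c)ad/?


Syntax tree has 5 char leaf(s), 2 union(s), 0 star(s)
chars contribute 5×2 = 10; each union adds +2; each star adds +2
Total: 10 + 4 + 0 = 14 states


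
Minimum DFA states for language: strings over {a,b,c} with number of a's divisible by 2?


Track (count of a) mod 2: states 0..1, accept at 0
Minimal DFA: 2 states


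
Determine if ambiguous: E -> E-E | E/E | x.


'x-x/x' has two parse trees (no precedence encoded between - and /)
Ambiguous


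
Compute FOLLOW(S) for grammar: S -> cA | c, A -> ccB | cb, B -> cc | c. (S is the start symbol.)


$ ∈ FOLLOW(S). For each A -> αBβ: add FIRST(β)\{ε} to FOLLOW(B); if β nullable, add FOLLOW(A).
FOLLOW(S) = {$}


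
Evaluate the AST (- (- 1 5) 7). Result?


Evaluate inner: (- 1 5) = -4
Evaluate root: (- -4 7) = -11
Result: -11


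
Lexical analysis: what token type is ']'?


Pattern: delimiter/punctuation
Type: PUNCTUATION


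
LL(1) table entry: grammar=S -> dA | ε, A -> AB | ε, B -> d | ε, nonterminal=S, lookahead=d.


For [S, d]: 'd' ∈ FIRST(dA)
Entry: S -> dA


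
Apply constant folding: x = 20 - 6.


20 - 6 = 14 at compile time
Optimized: x = 14


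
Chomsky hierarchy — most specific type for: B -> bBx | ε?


Single nonterminal LHS, but b^n x^n is not regular
Classification: Type 2 (Context-Free)


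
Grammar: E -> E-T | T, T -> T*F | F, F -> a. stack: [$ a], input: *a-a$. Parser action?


'a' on top is the handle for F -> a
Action: reduce (F -> a)


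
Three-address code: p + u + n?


Break into single-operator statements:
t1 = p + u
t2 = t1 + n


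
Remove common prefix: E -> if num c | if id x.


Common prefix: 'if'
Factored: E -> if E', E' -> num c | id x


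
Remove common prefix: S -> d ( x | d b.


Common prefix: 'd'
Factored: S -> d S', S' -> ( x | b


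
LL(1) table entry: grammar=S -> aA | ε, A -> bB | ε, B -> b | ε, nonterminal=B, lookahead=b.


For [B, b]: 'b' ∈ FIRST(b)
Entry: B -> b


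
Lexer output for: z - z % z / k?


Scan left to right, longest-match per lexeme
Tokens: ID(z), OP(-), ID(z), OP(%), ID(z), OP(/), ID(k)


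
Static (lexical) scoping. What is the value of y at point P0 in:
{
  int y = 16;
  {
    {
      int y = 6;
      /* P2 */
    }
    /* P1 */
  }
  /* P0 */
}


y declared in the same block as P0
y = 16


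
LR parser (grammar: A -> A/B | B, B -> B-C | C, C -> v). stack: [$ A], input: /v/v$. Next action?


shift '/' to continue A -> A/B
Action: shift


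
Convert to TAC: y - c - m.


Break into single-operator statements:
t1 = y - c
t2 = t1 - m


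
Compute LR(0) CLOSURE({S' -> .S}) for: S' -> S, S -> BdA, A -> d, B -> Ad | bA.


Start: S' -> .S
For each item with dot before a nonterminal B, add B -> .γ for every B-production
Closure: [S' -> .S, S -> .BdA, B -> .Ad, B -> .bA, A -> .d]


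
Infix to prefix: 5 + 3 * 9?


'*' binds tighter: tree is (+ 5 (* 3 9))
Prefix: + 5 * 3 9


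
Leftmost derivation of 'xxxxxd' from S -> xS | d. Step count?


Derivation: S => xS => xxS => xxxS => xxxxS => xxxxxS => xxxxxd
Steps: 6


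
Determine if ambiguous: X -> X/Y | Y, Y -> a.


precedence layered via separate nonterminal Y: deterministic
Unambiguous


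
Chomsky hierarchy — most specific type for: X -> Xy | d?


Left-linear: every RHS is a terminal or one nonterminal followed by a terminal
Classification: Type 3 (Regular)


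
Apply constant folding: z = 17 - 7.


17 - 7 = 10 at compile time
Optimized: z = 10


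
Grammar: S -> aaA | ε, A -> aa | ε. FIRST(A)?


Per alternative of A: FIRST(aa) = {a}; FIRST(ε) = {ε}
FIRST(A) = {a, ε}


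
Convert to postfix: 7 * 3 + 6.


Left to right (same or higher precedence on left)
Postfix: 7 3 * 6 +


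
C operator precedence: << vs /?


'/' is multiplicative (level 10); '<<' is shift (level 8)
Higher level binds tighter
'/' has higher precedence than '<<'


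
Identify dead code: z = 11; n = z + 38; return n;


z is read by n's definition; n is returned
No dead code


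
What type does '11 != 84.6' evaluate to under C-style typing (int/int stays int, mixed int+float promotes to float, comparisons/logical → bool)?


Operand types: int != float
Rule: comparison yields bool
Result type: bool


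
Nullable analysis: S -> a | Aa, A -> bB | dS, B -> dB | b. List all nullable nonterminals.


A nonterminal is nullable iff some alternative derives ε (directly, or every symbol in it is nullable)
Nullable: {}


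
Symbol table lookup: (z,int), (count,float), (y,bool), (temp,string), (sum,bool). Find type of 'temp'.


Lookup 'temp' → type string


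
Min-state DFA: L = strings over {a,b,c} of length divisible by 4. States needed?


Track length mod 4: states 0..3, accept at 0
Minimal DFA: 4 states


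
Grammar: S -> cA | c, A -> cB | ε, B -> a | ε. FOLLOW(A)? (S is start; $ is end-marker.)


$ ∈ FOLLOW(S). For each A -> αBβ: add FIRST(β)\{ε} to FOLLOW(B); if β nullable, add FOLLOW(A).
FOLLOW(A) = {$}


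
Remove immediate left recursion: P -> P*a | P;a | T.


Left-recursive alternatives: P*a, P;a; non-recursive: T
Introduce P': P -> TP', P' -> *aP' | ;aP' | ε


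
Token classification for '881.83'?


Pattern: digits with a decimal point
Type: FLOAT_LITERAL


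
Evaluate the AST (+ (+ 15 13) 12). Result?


Evaluate inner: (+ 15 13) = 28
Evaluate root: (+ 28 12) = 40
Result: 40


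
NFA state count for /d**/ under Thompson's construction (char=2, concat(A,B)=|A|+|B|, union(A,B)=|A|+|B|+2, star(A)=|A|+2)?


Syntax tree has 1 char leaf(s), 0 union(s), 2 star(s)
chars contribute 1×2 = 2; each union adds +2; each star adds +2
Total: 2 + 0 + 4 = 6 states


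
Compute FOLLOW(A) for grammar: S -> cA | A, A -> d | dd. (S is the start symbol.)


$ ∈ FOLLOW(S). For each A -> αBβ: add FIRST(β)\{ε} to FOLLOW(B); if β nullable, add FOLLOW(A).
FOLLOW(A) = {$}


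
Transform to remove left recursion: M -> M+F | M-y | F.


Left-recursive alternatives: M+F, M-y; non-recursive: F
Introduce M': M -> FM', M' -> +FM' | -yM' | ε


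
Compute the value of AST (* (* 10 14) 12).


Evaluate inner: (* 10 14) = 140
Evaluate root: (* 140 12) = 1680
Result: 1680


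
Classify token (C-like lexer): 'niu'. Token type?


Pattern: letter/underscore followed by alphanumerics, not a keyword
Type: IDENTIFIER


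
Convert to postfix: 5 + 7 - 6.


Left to right (same or higher precedence on left)
Postfix: 5 7 + 6 -


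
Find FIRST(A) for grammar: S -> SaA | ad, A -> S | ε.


Per alternative of A: FIRST(S) = {a}; FIRST(ε) = {ε}
FIRST(A) = {a, ε}


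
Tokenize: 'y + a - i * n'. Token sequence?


Scan left to right, longest-match per lexeme
Tokens: ID(y), OP(+), ID(a), OP(-), ID(i), OP(*), ID(n)


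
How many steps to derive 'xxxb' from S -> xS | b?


Derivation: S => xS => xxS => xxxS => xxxb
Steps: 4


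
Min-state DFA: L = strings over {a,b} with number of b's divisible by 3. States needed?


Track (count of b) mod 3: states 0..2, accept at 0
Minimal DFA: 3 states


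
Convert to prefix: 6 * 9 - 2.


left-to-right (same/higher precedence on left): tree is (- (* 6 9) 2)
Prefix: - * 6 9 2


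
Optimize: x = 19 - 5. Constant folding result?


19 - 5 = 14 at compile time
Optimized: x = 14


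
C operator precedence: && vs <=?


'<=' is relational (level 7); '&&' is logical AND (level 2)
Higher level binds tighter
'<=' has higher precedence than '&&'


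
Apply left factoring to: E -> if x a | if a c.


Common prefix: 'if'
Factored: E -> if E', E' -> x a | a c


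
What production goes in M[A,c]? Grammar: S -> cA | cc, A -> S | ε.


For [A, c]: 'c' ∈ FIRST(S)
Entry: A -> S


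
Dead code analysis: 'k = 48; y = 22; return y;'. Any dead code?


k is assigned but never read
Dead: 'k = 48'


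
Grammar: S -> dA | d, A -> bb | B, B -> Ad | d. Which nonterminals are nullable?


A nonterminal is nullable iff some alternative derives ε (directly, or every symbol in it is nullable)
Nullable: {}


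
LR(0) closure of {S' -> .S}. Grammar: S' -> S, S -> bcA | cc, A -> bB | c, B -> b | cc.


Start: S' -> .S
For each item with dot before a nonterminal B, add B -> .γ for every B-production
Closure: [S' -> .S, S -> .bcA, S -> .cc]


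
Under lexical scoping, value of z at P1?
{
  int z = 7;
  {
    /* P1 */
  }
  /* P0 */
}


P1's block does not declare z; resolves to the enclosing declaration at depth 0
z = 7


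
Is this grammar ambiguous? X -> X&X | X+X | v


'v&v+v' has two parse trees (no precedence encoded between & and +)
Ambiguous


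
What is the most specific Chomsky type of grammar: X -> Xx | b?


Left-linear: every RHS is a terminal or one nonterminal followed by a terminal
Classification: Type 3 (Regular)


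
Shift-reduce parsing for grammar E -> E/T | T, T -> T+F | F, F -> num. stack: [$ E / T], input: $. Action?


handle 'E/T' on top; lookahead ∈ FOLLOW(E) = {/, $}
Action: reduce (E -> E/T)


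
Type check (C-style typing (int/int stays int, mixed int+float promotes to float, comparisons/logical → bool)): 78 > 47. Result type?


Operand types: int > int
Rule: comparison yields bool
Result type: bool


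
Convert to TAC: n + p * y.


Break into single-operator statements:
t1 = p * y
t2 = n + t1


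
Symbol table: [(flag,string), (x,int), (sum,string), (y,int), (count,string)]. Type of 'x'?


Lookup 'x' → type int


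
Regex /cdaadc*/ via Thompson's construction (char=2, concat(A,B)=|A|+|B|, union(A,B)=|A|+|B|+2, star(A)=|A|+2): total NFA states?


Syntax tree has 6 char leaf(s), 0 union(s), 1 star(s)
chars contribute 6×2 = 12; each union adds +2; each star adds +2
Total: 12 + 0 + 2 = 14 states


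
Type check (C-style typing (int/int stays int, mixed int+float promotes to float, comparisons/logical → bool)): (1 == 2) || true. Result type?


Operand types: bool || bool
Rule: logical operators take bool operands and yield bool
Result type: bool


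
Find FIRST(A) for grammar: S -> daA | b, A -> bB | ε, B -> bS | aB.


Per alternative of A: FIRST(bB) = {b}; FIRST(ε) = {ε}
FIRST(A) = {b, ε}


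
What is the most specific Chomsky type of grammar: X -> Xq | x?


Left-linear: every RHS is a terminal or one nonterminal followed by a terminal
Classification: Type 3 (Regular)


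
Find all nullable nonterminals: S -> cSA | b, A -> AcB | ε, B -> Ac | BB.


A nonterminal is nullable iff some alternative derives ε (directly, or every symbol in it is nullable)
Nullable: {A}


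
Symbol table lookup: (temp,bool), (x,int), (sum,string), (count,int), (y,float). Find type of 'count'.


Lookup 'count' → type int


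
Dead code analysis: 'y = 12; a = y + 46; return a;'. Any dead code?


y is read by a's definition; a is returned
No dead code


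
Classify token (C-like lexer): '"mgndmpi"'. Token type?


Pattern: double-quoted sequence
Type: STRING_LITERAL


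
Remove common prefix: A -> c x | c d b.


Common prefix: 'c'
Factored: A -> c A', A' -> x | d b


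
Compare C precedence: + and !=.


'+' is additive (level 9); '!=' is equality (level 6)
Higher level binds tighter
'+' has higher precedence than '!='


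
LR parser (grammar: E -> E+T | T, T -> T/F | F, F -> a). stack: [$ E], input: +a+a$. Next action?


shift '+' to continue E -> E+T
Action: shift


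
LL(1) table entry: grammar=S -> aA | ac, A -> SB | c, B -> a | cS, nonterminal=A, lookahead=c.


For [A, c]: 'c' ∈ FIRST(c)
Entry: A -> c


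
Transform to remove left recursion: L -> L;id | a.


Left-recursive alternatives: L;id; non-recursive: a
Introduce L': L -> aL', L' -> ;idL' | ε


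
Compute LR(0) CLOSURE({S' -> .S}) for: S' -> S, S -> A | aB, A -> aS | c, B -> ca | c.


Start: S' -> .S
For each item with dot before a nonterminal B, add B -> .γ for every B-production
Closure: [S' -> .S, S -> .A, S -> .aB, A -> .aS, A -> .c]


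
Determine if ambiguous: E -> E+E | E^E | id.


'id+id^id' has two parse trees (no precedence encoded between + and ^)
Ambiguous


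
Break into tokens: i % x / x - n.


Scan left to right, longest-match per lexeme
Tokens: ID(i), OP(%), ID(x), OP(/), ID(x), OP(-), ID(n)


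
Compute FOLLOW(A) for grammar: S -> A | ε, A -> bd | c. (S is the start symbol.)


$ ∈ FOLLOW(S). For each A -> αBβ: add FIRST(β)\{ε} to FOLLOW(B); if β nullable, add FOLLOW(A).
FOLLOW(A) = {$}


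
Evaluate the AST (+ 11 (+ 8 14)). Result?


Evaluate inner: (+ 8 14) = 22
Evaluate root: (+ 11 22) = 33
Result: 33


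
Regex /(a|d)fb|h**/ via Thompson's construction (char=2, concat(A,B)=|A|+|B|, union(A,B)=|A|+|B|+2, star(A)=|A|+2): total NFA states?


Syntax tree has 5 char leaf(s), 2 union(s), 2 star(s)
chars contribute 5×2 = 10; each union adds +2; each star adds +2
Total: 10 + 4 + 4 = 18 states


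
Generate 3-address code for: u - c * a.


Break into single-operator statements:
t1 = c * a
t2 = u - t1


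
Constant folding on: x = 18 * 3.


18 * 3 = 54 at compile time
Optimized: x = 54


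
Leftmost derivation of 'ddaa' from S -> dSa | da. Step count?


Derivation: S => dSa => ddaa
Steps: 2


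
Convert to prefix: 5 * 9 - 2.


left-to-right (same/higher precedence on left): tree is (- (* 5 9) 2)
Prefix: - * 5 9 2


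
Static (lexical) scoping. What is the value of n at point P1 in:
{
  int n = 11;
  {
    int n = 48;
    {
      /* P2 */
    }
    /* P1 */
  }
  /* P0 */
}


n declared in the same block as P1
n = 48


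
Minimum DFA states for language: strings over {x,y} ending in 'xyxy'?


Track the longest suffix of input matching a prefix of 'xyxy': 5 classes (prefixes of length 0..4)
Minimal DFA: 5 states


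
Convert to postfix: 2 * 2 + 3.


Left to right (same or higher precedence on left)
Postfix: 2 2 * 3 +


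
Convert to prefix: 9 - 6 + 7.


left-to-right (same/higher precedence on left): tree is (+ (- 9 6) 7)
Prefix: + - 9 6 7


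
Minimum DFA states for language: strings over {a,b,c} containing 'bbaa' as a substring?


KMP-style automaton: 4 progress states + 1 absorbing accept = 5
Minimal DFA: 5 states


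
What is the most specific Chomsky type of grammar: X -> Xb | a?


Left-linear: every RHS is a terminal or one nonterminal followed by a terminal
Classification: Type 3 (Regular)


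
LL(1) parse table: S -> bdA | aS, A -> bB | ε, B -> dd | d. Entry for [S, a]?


For [S, a]: 'a' ∈ FIRST(aS)
Entry: S -> aS


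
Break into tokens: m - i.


Scan left to right, longest-match per lexeme
Tokens: ID(m), OP(-), ID(i)


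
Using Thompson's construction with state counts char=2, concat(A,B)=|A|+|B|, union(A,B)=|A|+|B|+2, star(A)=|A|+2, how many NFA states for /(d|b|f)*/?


Syntax tree has 3 char leaf(s), 2 union(s), 1 star(s)
chars contribute 3×2 = 6; each union adds +2; each star adds +2
Total: 6 + 4 + 2 = 12 states


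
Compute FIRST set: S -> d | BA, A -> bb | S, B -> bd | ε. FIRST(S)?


Per alternative of S: FIRST(d) = {d}; FIRST(BA) = {b, d}
FIRST(S) = {b, d}


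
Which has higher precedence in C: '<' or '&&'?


'<' is relational (level 7); '&&' is logical AND (level 2)
Higher level binds tighter
'<' has higher precedence than '&&'


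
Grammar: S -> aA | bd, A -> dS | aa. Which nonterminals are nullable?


A nonterminal is nullable iff some alternative derives ε (directly, or every symbol in it is nullable)
Nullable: {}


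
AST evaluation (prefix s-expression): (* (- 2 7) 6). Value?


Evaluate inner: (- 2 7) = -5
Evaluate root: (* -5 6) = -30
Result: -30


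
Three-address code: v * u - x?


Break into single-operator statements:
t1 = v * u
t2 = t1 - x


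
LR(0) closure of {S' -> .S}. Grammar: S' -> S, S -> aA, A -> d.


Start: S' -> .S
For each item with dot before a nonterminal B, add B -> .γ for every B-production
Closure: [S' -> .S, S -> .aA]


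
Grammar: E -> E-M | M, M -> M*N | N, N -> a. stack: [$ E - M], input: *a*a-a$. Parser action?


'*' can extend M; shift to build M -> M*N
Action: shift


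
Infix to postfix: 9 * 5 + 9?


Left to right (same or higher precedence on left)
Postfix: 9 5 * 9 +


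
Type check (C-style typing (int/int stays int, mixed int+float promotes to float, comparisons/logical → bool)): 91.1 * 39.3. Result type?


Operand types: float * float
Rule: mixed int/float promotes to float; int/int stays int
Result type: float


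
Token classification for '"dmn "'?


Pattern: double-quoted sequence
Type: STRING_LITERAL


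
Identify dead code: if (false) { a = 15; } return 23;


condition is constant false, so the whole block is unreachable
Dead: 'if (false) { a = 15; }'


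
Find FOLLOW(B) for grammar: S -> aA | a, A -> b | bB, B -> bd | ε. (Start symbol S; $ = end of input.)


$ ∈ FOLLOW(S). For each A -> αBβ: add FIRST(β)\{ε} to FOLLOW(B); if β nullable, add FOLLOW(A).
FOLLOW(B) = {$}


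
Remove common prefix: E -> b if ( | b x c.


Common prefix: 'b'
Factored: E -> b E', E' -> if ( | x c


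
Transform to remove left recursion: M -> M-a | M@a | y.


Left-recursive alternatives: M-a, M@a; non-recursive: y
Introduce M': M -> yM', M' -> -aM' | @aM' | ε


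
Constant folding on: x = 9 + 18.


9 + 18 = 27 at compile time
Optimized: x = 27


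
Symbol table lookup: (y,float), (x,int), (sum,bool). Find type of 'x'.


Lookup 'x' → type int


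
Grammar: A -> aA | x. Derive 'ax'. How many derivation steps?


Derivation: A => aA => ax
Steps: 2


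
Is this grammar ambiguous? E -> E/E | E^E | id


'id/id^id' has two parse trees (no precedence encoded between / and ^)
Ambiguous


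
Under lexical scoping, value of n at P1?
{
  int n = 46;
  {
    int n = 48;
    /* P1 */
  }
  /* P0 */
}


n declared in the same block as P1
n = 48


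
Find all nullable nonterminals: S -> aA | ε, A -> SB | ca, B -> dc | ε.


A nonterminal is nullable iff some alternative derives ε (directly, or every symbol in it is nullable)
Nullable: {A, B, S}


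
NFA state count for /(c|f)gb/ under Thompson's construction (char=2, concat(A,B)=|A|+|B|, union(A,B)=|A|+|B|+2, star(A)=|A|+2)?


Syntax tree has 4 char leaf(s), 1 union(s), 0 star(s)
chars contribute 4×2 = 8; each union adds +2; each star adds +2
Total: 8 + 2 + 0 = 10 states


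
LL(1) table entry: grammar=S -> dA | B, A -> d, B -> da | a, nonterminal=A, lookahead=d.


For [A, d]: 'd' ∈ FIRST(d)
Entry: A -> d


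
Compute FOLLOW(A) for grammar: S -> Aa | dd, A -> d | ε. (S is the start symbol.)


$ ∈ FOLLOW(S). For each A -> αBβ: add FIRST(β)\{ε} to FOLLOW(B); if β nullable, add FOLLOW(A).
FOLLOW(A) = {a}


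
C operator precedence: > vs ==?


'>' is relational (level 7); '==' is equality (level 6)
Higher level binds tighter
'>' has higher precedence than '=='


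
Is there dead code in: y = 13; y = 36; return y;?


first assignment to y is overwritten before any read
Dead: 'y = 13'


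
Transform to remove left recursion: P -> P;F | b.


Left-recursive alternatives: P;F; non-recursive: b
Introduce P': P -> bP', P' -> ;FP' | ε


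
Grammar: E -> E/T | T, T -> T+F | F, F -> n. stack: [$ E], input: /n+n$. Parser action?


shift '/' to continue E -> E/T
Action: shift


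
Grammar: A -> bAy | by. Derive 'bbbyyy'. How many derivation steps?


Derivation: A => bAy => bbAyy => bbbyyy
Steps: 3


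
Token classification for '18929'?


Pattern: digits only
Type: INTEGER_LITERAL


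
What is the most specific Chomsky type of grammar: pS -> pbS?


LHS has context (more than one symbol) and |LHS| ≤ |RHS|
Classification: Type 1 (Context-Sensitive)


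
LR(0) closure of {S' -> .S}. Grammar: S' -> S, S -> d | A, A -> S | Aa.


Start: S' -> .S
For each item with dot before a nonterminal B, add B -> .γ for every B-production
Closure: [S' -> .S, S -> .d, S -> .A, A -> .S, A -> .Aa]


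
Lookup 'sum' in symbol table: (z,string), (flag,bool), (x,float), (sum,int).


Lookup 'sum' → type int


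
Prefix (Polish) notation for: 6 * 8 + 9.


left-to-right (same/higher precedence on left): tree is (+ (* 6 8) 9)
Prefix: + * 6 8 9


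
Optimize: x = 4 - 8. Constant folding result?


4 - 8 = -4 at compile time
Optimized: x = -4


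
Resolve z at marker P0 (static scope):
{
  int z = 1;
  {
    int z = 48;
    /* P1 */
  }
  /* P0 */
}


z declared in the same block as P0
z = 1


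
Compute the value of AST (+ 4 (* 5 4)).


Evaluate inner: (* 5 4) = 20
Evaluate root: (+ 4 20) = 24
Result: 24


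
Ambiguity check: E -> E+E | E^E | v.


'v+v^v' has two parse trees (no precedence encoded between + and ^)
Ambiguous


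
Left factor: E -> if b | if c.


Common prefix: 'if'
Factored: E -> if E', E' -> b | c


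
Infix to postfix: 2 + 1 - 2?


Left to right (same or higher precedence on left)
Postfix: 2 1 + 2 -


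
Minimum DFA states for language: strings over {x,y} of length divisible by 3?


Track length mod 3: states 0..2, accept at 0
Minimal DFA: 3 states


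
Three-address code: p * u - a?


Break into single-operator statements:
t1 = p * u
t2 = t1 - a


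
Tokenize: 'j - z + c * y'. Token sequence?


Scan left to right, longest-match per lexeme
Tokens: ID(j), OP(-), ID(z), OP(+), ID(c), OP(*), ID(y)


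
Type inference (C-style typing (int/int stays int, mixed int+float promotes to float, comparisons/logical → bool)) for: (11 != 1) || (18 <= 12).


Operand types: bool || bool
Rule: logical operators take bool operands and yield bool
Result type: bool


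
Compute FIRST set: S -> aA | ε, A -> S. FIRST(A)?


Per alternative of A: FIRST(S) = {a, ε}
FIRST(A) = {a, ε}


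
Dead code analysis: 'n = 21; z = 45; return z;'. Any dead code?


n is assigned but never read
Dead: 'n = 21'


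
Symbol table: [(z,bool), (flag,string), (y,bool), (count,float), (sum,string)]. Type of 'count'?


Lookup 'count' → type float


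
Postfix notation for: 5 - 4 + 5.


Left to right (same or higher precedence on left)
Postfix: 5 4 - 5 +


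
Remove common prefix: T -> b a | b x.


Common prefix: 'b'
Factored: T -> b T', T' -> a | x


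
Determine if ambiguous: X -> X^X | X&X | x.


'x^x&x' has two parse trees (no precedence encoded between ^ and &)
Ambiguous


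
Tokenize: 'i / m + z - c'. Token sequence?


Scan left to right, longest-match per lexeme
Tokens: ID(i), OP(/), ID(m), OP(+), ID(z), OP(-), ID(c)


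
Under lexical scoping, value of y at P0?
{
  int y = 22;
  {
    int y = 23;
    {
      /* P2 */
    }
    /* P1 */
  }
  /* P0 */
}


y declared in the same block as P0
y = 22


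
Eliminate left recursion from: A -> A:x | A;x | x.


Left-recursive alternatives: A:x, A;x; non-recursive: x
Introduce A': A -> xA', A' -> :xA' | ;xA' | ε


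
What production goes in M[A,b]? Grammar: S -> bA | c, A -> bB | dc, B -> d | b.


For [A, b]: 'b' ∈ FIRST(bB)
Entry: A -> bB


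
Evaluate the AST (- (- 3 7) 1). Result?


Evaluate inner: (- 3 7) = -4
Evaluate root: (- -4 1) = -5
Result: -5


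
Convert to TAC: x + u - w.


Break into single-operator statements:
t1 = x + u
t2 = t1 - w


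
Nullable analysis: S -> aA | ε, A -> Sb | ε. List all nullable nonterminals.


A nonterminal is nullable iff some alternative derives ε (directly, or every symbol in it is nullable)
Nullable: {A, S}


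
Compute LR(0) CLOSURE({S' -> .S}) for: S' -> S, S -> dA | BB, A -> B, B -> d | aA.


Start: S' -> .S
For each item with dot before a nonterminal B, add B -> .γ for every B-production
Closure: [S' -> .S, S -> .dA, S -> .BB, B -> .d, B -> .aA]


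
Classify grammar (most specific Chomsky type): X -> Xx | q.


Left-linear: every RHS is a terminal or one nonterminal followed by a terminal
Classification: Type 3 (Regular)


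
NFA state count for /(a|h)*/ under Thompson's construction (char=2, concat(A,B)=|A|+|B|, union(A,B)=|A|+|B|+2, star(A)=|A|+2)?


Syntax tree has 2 char leaf(s), 1 union(s), 1 star(s)
chars contribute 2×2 = 4; each union adds +2; each star adds +2
Total: 4 + 2 + 2 = 8 states


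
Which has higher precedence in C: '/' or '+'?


'/' is multiplicative (level 10); '+' is additive (level 9)
Higher level binds tighter
'/' has higher precedence than '+'


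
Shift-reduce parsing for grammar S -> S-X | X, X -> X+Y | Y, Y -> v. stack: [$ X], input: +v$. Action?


shift '+' to continue X -> X+Y
Action: shift


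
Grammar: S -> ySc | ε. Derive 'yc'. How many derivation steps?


Derivation: S => ySc => yc
Steps: 2


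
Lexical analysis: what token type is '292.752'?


Pattern: digits with a decimal point
Type: FLOAT_LITERAL


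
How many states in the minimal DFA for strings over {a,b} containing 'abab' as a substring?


KMP-style automaton: 4 progress states + 1 absorbing accept = 5
Minimal DFA: 5 states


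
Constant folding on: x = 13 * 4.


13 * 4 = 52 at compile time
Optimized: x = 52


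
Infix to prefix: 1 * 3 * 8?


left-to-right (same/higher precedence on left): tree is (* (* 1 3) 8)
Prefix: * * 1 3 8


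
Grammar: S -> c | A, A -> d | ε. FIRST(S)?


Per alternative of S: FIRST(c) = {c}; FIRST(A) = {d, ε}
FIRST(S) = {c, d, ε}


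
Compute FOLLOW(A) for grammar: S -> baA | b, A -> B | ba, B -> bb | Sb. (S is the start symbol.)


$ ∈ FOLLOW(S). For each A -> αBβ: add FIRST(β)\{ε} to FOLLOW(B); if β nullable, add FOLLOW(A).
FOLLOW(A) = {$, b}


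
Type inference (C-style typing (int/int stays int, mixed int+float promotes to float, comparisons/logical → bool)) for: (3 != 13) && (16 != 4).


Operand types: bool && bool
Rule: logical operators take bool operands and yield bool
Result type: bool


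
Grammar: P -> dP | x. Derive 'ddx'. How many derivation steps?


Derivation: P => dP => ddP => ddx
Steps: 3


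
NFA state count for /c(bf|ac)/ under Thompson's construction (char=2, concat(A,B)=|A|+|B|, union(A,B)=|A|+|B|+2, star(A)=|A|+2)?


Syntax tree has 5 char leaf(s), 1 union(s), 0 star(s)
chars contribute 5×2 = 10; each union adds +2; each star adds +2
Total: 10 + 2 + 0 = 12 states


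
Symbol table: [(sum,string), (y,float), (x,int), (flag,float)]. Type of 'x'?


Lookup 'x' → type int


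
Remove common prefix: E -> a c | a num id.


Common prefix: 'a'
Factored: E -> a E', E' -> c | num id


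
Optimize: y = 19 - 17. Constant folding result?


19 - 17 = 2 at compile time
Optimized: y = 2


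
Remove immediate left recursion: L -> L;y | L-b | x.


Left-recursive alternatives: L;y, L-b; non-recursive: x
Introduce L': L -> xL', L' -> ;yL' | -bL' | ε


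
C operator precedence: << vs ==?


'<<' is shift (level 8); '==' is equality (level 6)
Higher level binds tighter
'<<' has higher precedence than '=='


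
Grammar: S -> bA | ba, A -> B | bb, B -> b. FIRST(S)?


Per alternative of S: FIRST(bA) = {b}; FIRST(ba) = {b}
FIRST(S) = {b}


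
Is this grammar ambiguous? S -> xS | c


right-linear, alternatives start with distinct terminals 'x' vs 'c': unique leftmost derivation
Unambiguous


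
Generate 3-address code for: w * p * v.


Break into single-operator statements:
t1 = w * p
t2 = t1 * v


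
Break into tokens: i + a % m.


Scan left to right, longest-match per lexeme
Tokens: ID(i), OP(+), ID(a), OP(%), ID(m)


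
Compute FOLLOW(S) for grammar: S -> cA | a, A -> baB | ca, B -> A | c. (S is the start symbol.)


$ ∈ FOLLOW(S). For each A -> αBβ: add FIRST(β)\{ε} to FOLLOW(B); if β nullable, add FOLLOW(A).
FOLLOW(S) = {$}


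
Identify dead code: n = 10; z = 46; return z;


n is assigned but never read
Dead: 'n = 10'


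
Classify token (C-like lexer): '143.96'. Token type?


Pattern: digits with a decimal point
Type: FLOAT_LITERAL


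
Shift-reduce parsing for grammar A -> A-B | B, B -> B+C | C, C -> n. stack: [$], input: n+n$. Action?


no handle on stack; shift 'n'
Action: shift


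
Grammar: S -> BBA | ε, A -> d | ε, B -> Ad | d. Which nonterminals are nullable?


A nonterminal is nullable iff some alternative derives ε (directly, or every symbol in it is nullable)
Nullable: {A, S}


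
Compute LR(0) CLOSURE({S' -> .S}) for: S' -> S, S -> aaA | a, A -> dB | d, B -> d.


Start: S' -> .S
For each item with dot before a nonterminal B, add B -> .γ for every B-production
Closure: [S' -> .S, S -> .aaA, S -> .a]


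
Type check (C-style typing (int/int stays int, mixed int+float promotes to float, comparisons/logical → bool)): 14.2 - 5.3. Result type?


Operand types: float - float
Rule: mixed int/float promotes to float; int/int stays int
Result type: float


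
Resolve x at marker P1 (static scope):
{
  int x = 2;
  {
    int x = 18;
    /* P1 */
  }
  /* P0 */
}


x declared in the same block as P1
x = 18


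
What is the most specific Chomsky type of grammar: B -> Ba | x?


Left-linear: every RHS is a terminal or one nonterminal followed by a terminal
Classification: Type 3 (Regular)


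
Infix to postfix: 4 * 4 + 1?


Left to right (same or higher precedence on left)
Postfix: 4 4 * 1 +


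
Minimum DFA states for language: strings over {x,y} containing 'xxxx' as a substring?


KMP-style automaton: 4 progress states + 1 absorbing accept = 5
Minimal DFA: 5 states


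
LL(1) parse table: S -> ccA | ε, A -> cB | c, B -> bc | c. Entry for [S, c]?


For [S, c]: 'c' ∈ FIRST(ccA)
Entry: S -> ccA


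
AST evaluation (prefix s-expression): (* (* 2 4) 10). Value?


Evaluate inner: (* 2 4) = 8
Evaluate root: (* 8 10) = 80
Result: 80


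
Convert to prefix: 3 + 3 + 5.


left-to-right (same/higher precedence on left): tree is (+ (+ 3 3) 5)
Prefix: + + 3 3 5


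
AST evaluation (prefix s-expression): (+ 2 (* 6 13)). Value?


Evaluate inner: (* 6 13) = 78
Evaluate root: (+ 2 78) = 80
Result: 80


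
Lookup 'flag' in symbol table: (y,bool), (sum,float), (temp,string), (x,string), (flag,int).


Lookup 'flag' → type int


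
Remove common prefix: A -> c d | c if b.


Common prefix: 'c'
Factored: A -> c A', A' -> d | if b


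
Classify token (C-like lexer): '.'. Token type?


Pattern: operator symbol
Type: OPERATOR


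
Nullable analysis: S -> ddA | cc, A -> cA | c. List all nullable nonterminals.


A nonterminal is nullable iff some alternative derives ε (directly, or every symbol in it is nullable)
Nullable: {}


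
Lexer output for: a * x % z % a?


Scan left to right, longest-match per lexeme
Tokens: ID(a), OP(*), ID(x), OP(%), ID(z), OP(%), ID(a)


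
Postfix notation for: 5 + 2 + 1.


Left to right (same or higher precedence on left)
Postfix: 5 2 + 1 +


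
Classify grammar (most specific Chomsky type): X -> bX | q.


Right-linear: every RHS is a terminal or a terminal followed by one nonterminal
Classification: Type 3 (Regular)


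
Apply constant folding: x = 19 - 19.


19 - 19 = 0 at compile time
Optimized: x = 0


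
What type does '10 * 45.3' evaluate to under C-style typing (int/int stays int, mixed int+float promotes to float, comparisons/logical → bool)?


Operand types: int * float
Rule: mixed int/float promotes to float; int/int stays int
Result type: float


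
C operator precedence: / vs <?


'/' is multiplicative (level 10); '<' is relational (level 7)
Higher level binds tighter
'/' has higher precedence than '<'


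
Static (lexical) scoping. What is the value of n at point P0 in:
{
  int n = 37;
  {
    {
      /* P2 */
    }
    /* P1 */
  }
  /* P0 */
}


n declared in the same block as P0
n = 37


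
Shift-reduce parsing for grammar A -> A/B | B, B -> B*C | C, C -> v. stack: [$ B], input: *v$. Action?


shift '*' to continue B -> B*C
Action: shift


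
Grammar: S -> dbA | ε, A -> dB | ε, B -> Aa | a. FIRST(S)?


Per alternative of S: FIRST(dbA) = {d}; FIRST(ε) = {ε}
FIRST(S) = {d, ε}


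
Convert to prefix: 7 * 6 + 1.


left-to-right (same/higher precedence on left): tree is (+ (* 7 6) 1)
Prefix: + * 7 6 1


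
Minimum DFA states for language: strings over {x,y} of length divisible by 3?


Track length mod 3: states 0..2, accept at 0
Minimal DFA: 3 states


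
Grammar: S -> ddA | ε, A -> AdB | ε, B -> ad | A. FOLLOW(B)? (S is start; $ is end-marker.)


$ ∈ FOLLOW(S). For each A -> αBβ: add FIRST(β)\{ε} to FOLLOW(B); if β nullable, add FOLLOW(A).
FOLLOW(B) = {$, d}


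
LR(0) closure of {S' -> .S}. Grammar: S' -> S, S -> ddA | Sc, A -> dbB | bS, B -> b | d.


Start: S' -> .S
For each item with dot before a nonterminal B, add B -> .γ for every B-production
Closure: [S' -> .S, S -> .ddA, S -> .Sc]


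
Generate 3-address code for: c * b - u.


Break into single-operator statements:
t1 = c * b
t2 = t1 - u


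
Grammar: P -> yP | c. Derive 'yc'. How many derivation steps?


Derivation: P => yP => yc
Steps: 2


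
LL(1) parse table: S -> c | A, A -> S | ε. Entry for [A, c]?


For [A, c]: 'c' ∈ FIRST(S)
Entry: A -> S
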